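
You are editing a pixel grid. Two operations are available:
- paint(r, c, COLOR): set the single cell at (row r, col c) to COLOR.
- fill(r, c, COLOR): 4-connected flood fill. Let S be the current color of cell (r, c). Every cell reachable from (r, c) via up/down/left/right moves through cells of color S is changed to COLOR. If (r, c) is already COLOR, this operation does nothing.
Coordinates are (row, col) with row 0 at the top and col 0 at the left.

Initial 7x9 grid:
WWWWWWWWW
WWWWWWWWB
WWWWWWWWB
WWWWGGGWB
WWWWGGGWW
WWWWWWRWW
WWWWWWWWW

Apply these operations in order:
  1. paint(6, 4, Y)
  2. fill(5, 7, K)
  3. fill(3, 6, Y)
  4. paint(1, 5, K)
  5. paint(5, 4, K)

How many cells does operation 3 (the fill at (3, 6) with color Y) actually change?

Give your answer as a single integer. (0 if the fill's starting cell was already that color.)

Answer: 6

Derivation:
After op 1 paint(6,4,Y):
WWWWWWWWW
WWWWWWWWB
WWWWWWWWB
WWWWGGGWB
WWWWGGGWW
WWWWWWRWW
WWWWYWWWW
After op 2 fill(5,7,K) [52 cells changed]:
KKKKKKKKK
KKKKKKKKB
KKKKKKKKB
KKKKGGGKB
KKKKGGGKK
KKKKKKRKK
KKKKYKKKK
After op 3 fill(3,6,Y) [6 cells changed]:
KKKKKKKKK
KKKKKKKKB
KKKKKKKKB
KKKKYYYKB
KKKKYYYKK
KKKKKKRKK
KKKKYKKKK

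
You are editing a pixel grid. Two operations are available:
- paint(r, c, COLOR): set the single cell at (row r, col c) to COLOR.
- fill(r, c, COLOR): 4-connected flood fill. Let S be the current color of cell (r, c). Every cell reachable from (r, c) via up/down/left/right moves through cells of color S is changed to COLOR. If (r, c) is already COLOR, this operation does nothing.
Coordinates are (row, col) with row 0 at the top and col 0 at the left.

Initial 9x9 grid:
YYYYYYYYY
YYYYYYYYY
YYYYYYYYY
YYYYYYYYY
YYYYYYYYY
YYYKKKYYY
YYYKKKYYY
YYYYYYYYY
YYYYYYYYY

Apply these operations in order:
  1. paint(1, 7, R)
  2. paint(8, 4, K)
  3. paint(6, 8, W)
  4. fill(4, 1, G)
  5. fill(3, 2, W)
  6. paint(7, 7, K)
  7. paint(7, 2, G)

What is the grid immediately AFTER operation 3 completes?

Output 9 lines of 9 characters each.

Answer: YYYYYYYYY
YYYYYYYRY
YYYYYYYYY
YYYYYYYYY
YYYYYYYYY
YYYKKKYYY
YYYKKKYYW
YYYYYYYYY
YYYYKYYYY

Derivation:
After op 1 paint(1,7,R):
YYYYYYYYY
YYYYYYYRY
YYYYYYYYY
YYYYYYYYY
YYYYYYYYY
YYYKKKYYY
YYYKKKYYY
YYYYYYYYY
YYYYYYYYY
After op 2 paint(8,4,K):
YYYYYYYYY
YYYYYYYRY
YYYYYYYYY
YYYYYYYYY
YYYYYYYYY
YYYKKKYYY
YYYKKKYYY
YYYYYYYYY
YYYYKYYYY
After op 3 paint(6,8,W):
YYYYYYYYY
YYYYYYYRY
YYYYYYYYY
YYYYYYYYY
YYYYYYYYY
YYYKKKYYY
YYYKKKYYW
YYYYYYYYY
YYYYKYYYY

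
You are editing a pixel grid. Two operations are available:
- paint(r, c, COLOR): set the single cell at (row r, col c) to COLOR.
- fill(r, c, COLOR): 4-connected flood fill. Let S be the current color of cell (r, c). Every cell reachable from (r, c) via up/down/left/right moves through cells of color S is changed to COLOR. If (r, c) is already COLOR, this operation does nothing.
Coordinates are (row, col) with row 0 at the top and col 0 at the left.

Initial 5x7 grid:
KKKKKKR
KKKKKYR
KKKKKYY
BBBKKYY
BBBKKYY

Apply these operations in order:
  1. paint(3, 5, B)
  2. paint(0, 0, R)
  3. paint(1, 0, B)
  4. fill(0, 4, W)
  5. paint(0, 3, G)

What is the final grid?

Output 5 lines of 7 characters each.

Answer: RWWGWWR
BWWWWYR
WWWWWYY
BBBWWBY
BBBWWYY

Derivation:
After op 1 paint(3,5,B):
KKKKKKR
KKKKKYR
KKKKKYY
BBBKKBY
BBBKKYY
After op 2 paint(0,0,R):
RKKKKKR
KKKKKYR
KKKKKYY
BBBKKBY
BBBKKYY
After op 3 paint(1,0,B):
RKKKKKR
BKKKKYR
KKKKKYY
BBBKKBY
BBBKKYY
After op 4 fill(0,4,W) [18 cells changed]:
RWWWWWR
BWWWWYR
WWWWWYY
BBBWWBY
BBBWWYY
After op 5 paint(0,3,G):
RWWGWWR
BWWWWYR
WWWWWYY
BBBWWBY
BBBWWYY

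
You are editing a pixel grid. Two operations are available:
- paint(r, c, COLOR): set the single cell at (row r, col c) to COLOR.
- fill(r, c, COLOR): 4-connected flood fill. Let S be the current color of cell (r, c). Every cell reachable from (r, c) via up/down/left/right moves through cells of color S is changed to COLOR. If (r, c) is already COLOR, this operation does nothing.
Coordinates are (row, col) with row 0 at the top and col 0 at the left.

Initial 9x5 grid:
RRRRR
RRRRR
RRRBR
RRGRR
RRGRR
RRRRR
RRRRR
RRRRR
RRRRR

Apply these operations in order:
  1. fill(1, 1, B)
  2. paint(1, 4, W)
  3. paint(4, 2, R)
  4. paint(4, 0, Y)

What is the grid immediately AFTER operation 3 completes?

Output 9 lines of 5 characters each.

Answer: BBBBB
BBBBW
BBBBB
BBGBB
BBRBB
BBBBB
BBBBB
BBBBB
BBBBB

Derivation:
After op 1 fill(1,1,B) [42 cells changed]:
BBBBB
BBBBB
BBBBB
BBGBB
BBGBB
BBBBB
BBBBB
BBBBB
BBBBB
After op 2 paint(1,4,W):
BBBBB
BBBBW
BBBBB
BBGBB
BBGBB
BBBBB
BBBBB
BBBBB
BBBBB
After op 3 paint(4,2,R):
BBBBB
BBBBW
BBBBB
BBGBB
BBRBB
BBBBB
BBBBB
BBBBB
BBBBB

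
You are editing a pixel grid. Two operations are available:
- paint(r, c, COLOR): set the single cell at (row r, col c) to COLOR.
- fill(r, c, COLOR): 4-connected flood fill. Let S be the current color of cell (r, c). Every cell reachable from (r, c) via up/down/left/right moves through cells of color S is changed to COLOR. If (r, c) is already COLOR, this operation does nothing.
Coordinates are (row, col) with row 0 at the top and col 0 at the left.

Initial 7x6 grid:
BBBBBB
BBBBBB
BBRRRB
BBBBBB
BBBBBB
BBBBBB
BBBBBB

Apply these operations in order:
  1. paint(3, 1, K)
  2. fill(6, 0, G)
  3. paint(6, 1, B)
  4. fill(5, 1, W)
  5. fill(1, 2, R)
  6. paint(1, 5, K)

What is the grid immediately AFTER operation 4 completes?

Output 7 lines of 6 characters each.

Answer: WWWWWW
WWWWWW
WWRRRW
WKWWWW
WWWWWW
WWWWWW
WBWWWW

Derivation:
After op 1 paint(3,1,K):
BBBBBB
BBBBBB
BBRRRB
BKBBBB
BBBBBB
BBBBBB
BBBBBB
After op 2 fill(6,0,G) [38 cells changed]:
GGGGGG
GGGGGG
GGRRRG
GKGGGG
GGGGGG
GGGGGG
GGGGGG
After op 3 paint(6,1,B):
GGGGGG
GGGGGG
GGRRRG
GKGGGG
GGGGGG
GGGGGG
GBGGGG
After op 4 fill(5,1,W) [37 cells changed]:
WWWWWW
WWWWWW
WWRRRW
WKWWWW
WWWWWW
WWWWWW
WBWWWW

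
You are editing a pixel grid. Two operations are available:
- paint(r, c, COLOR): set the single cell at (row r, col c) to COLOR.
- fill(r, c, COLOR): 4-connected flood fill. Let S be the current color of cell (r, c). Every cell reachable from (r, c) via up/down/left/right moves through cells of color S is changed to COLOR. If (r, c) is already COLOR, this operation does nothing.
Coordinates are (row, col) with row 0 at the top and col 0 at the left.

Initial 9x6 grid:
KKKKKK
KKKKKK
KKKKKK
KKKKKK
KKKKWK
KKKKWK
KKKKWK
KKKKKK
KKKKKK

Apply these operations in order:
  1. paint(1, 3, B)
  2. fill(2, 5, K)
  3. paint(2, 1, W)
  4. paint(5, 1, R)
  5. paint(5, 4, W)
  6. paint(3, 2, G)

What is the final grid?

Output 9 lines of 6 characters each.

After op 1 paint(1,3,B):
KKKKKK
KKKBKK
KKKKKK
KKKKKK
KKKKWK
KKKKWK
KKKKWK
KKKKKK
KKKKKK
After op 2 fill(2,5,K) [0 cells changed]:
KKKKKK
KKKBKK
KKKKKK
KKKKKK
KKKKWK
KKKKWK
KKKKWK
KKKKKK
KKKKKK
After op 3 paint(2,1,W):
KKKKKK
KKKBKK
KWKKKK
KKKKKK
KKKKWK
KKKKWK
KKKKWK
KKKKKK
KKKKKK
After op 4 paint(5,1,R):
KKKKKK
KKKBKK
KWKKKK
KKKKKK
KKKKWK
KRKKWK
KKKKWK
KKKKKK
KKKKKK
After op 5 paint(5,4,W):
KKKKKK
KKKBKK
KWKKKK
KKKKKK
KKKKWK
KRKKWK
KKKKWK
KKKKKK
KKKKKK
After op 6 paint(3,2,G):
KKKKKK
KKKBKK
KWKKKK
KKGKKK
KKKKWK
KRKKWK
KKKKWK
KKKKKK
KKKKKK

Answer: KKKKKK
KKKBKK
KWKKKK
KKGKKK
KKKKWK
KRKKWK
KKKKWK
KKKKKK
KKKKKK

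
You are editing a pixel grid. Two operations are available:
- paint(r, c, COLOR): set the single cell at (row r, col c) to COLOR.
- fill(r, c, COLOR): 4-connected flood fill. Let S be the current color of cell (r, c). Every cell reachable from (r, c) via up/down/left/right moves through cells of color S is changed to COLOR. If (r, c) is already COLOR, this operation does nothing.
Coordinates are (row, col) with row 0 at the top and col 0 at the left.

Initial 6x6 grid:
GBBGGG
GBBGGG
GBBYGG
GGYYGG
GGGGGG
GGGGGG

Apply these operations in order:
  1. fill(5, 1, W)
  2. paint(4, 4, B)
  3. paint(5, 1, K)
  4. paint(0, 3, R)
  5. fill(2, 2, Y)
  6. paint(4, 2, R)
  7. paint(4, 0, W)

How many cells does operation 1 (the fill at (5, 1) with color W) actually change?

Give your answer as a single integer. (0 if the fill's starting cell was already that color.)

Answer: 27

Derivation:
After op 1 fill(5,1,W) [27 cells changed]:
WBBWWW
WBBWWW
WBBYWW
WWYYWW
WWWWWW
WWWWWW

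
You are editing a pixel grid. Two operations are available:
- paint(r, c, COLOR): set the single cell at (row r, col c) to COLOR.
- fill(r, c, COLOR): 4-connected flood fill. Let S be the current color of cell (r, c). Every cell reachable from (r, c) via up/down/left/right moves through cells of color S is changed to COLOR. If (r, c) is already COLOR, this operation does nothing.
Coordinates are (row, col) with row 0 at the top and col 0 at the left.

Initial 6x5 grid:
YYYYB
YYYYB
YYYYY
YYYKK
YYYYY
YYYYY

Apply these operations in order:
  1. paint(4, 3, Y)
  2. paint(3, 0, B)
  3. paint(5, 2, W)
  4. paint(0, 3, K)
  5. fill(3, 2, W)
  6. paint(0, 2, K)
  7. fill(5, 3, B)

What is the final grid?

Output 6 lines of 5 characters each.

Answer: BBKKB
BBBBB
BBBBB
BBBKK
BBBBB
BBBBB

Derivation:
After op 1 paint(4,3,Y):
YYYYB
YYYYB
YYYYY
YYYKK
YYYYY
YYYYY
After op 2 paint(3,0,B):
YYYYB
YYYYB
YYYYY
BYYKK
YYYYY
YYYYY
After op 3 paint(5,2,W):
YYYYB
YYYYB
YYYYY
BYYKK
YYYYY
YYWYY
After op 4 paint(0,3,K):
YYYKB
YYYYB
YYYYY
BYYKK
YYYYY
YYWYY
After op 5 fill(3,2,W) [23 cells changed]:
WWWKB
WWWWB
WWWWW
BWWKK
WWWWW
WWWWW
After op 6 paint(0,2,K):
WWKKB
WWWWB
WWWWW
BWWKK
WWWWW
WWWWW
After op 7 fill(5,3,B) [23 cells changed]:
BBKKB
BBBBB
BBBBB
BBBKK
BBBBB
BBBBB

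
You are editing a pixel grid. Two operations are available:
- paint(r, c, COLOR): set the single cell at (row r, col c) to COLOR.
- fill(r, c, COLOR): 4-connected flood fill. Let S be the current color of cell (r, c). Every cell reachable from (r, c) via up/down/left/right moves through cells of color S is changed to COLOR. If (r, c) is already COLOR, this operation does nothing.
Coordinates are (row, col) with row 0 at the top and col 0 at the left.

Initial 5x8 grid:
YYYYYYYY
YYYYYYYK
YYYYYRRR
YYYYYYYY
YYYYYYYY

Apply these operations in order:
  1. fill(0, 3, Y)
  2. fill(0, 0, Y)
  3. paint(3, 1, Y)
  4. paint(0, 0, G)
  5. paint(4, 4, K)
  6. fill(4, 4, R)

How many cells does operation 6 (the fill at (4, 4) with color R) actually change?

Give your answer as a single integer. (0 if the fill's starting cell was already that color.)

After op 1 fill(0,3,Y) [0 cells changed]:
YYYYYYYY
YYYYYYYK
YYYYYRRR
YYYYYYYY
YYYYYYYY
After op 2 fill(0,0,Y) [0 cells changed]:
YYYYYYYY
YYYYYYYK
YYYYYRRR
YYYYYYYY
YYYYYYYY
After op 3 paint(3,1,Y):
YYYYYYYY
YYYYYYYK
YYYYYRRR
YYYYYYYY
YYYYYYYY
After op 4 paint(0,0,G):
GYYYYYYY
YYYYYYYK
YYYYYRRR
YYYYYYYY
YYYYYYYY
After op 5 paint(4,4,K):
GYYYYYYY
YYYYYYYK
YYYYYRRR
YYYYYYYY
YYYYKYYY
After op 6 fill(4,4,R) [1 cells changed]:
GYYYYYYY
YYYYYYYK
YYYYYRRR
YYYYYYYY
YYYYRYYY

Answer: 1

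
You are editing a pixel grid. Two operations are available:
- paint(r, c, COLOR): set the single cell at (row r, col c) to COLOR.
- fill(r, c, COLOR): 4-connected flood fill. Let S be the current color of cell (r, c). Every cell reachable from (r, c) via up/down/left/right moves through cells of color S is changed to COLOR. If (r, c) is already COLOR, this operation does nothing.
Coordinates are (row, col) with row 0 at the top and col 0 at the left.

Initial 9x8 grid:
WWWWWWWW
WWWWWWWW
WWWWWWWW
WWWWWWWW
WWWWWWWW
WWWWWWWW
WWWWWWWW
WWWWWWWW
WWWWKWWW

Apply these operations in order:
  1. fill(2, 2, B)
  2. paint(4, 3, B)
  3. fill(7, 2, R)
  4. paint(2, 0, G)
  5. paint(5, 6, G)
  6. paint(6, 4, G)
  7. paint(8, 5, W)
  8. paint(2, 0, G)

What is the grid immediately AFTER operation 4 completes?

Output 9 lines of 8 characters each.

Answer: RRRRRRRR
RRRRRRRR
GRRRRRRR
RRRRRRRR
RRRRRRRR
RRRRRRRR
RRRRRRRR
RRRRRRRR
RRRRKRRR

Derivation:
After op 1 fill(2,2,B) [71 cells changed]:
BBBBBBBB
BBBBBBBB
BBBBBBBB
BBBBBBBB
BBBBBBBB
BBBBBBBB
BBBBBBBB
BBBBBBBB
BBBBKBBB
After op 2 paint(4,3,B):
BBBBBBBB
BBBBBBBB
BBBBBBBB
BBBBBBBB
BBBBBBBB
BBBBBBBB
BBBBBBBB
BBBBBBBB
BBBBKBBB
After op 3 fill(7,2,R) [71 cells changed]:
RRRRRRRR
RRRRRRRR
RRRRRRRR
RRRRRRRR
RRRRRRRR
RRRRRRRR
RRRRRRRR
RRRRRRRR
RRRRKRRR
After op 4 paint(2,0,G):
RRRRRRRR
RRRRRRRR
GRRRRRRR
RRRRRRRR
RRRRRRRR
RRRRRRRR
RRRRRRRR
RRRRRRRR
RRRRKRRR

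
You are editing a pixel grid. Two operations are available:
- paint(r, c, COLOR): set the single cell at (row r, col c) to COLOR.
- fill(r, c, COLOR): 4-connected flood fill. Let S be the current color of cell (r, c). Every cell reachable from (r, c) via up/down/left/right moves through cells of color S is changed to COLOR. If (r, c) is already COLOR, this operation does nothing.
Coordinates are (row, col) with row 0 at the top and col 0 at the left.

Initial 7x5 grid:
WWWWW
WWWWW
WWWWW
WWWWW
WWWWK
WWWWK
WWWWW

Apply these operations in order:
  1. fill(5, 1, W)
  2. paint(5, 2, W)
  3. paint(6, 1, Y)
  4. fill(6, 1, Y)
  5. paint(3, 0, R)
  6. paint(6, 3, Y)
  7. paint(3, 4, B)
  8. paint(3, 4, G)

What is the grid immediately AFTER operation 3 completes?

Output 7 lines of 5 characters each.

After op 1 fill(5,1,W) [0 cells changed]:
WWWWW
WWWWW
WWWWW
WWWWW
WWWWK
WWWWK
WWWWW
After op 2 paint(5,2,W):
WWWWW
WWWWW
WWWWW
WWWWW
WWWWK
WWWWK
WWWWW
After op 3 paint(6,1,Y):
WWWWW
WWWWW
WWWWW
WWWWW
WWWWK
WWWWK
WYWWW

Answer: WWWWW
WWWWW
WWWWW
WWWWW
WWWWK
WWWWK
WYWWW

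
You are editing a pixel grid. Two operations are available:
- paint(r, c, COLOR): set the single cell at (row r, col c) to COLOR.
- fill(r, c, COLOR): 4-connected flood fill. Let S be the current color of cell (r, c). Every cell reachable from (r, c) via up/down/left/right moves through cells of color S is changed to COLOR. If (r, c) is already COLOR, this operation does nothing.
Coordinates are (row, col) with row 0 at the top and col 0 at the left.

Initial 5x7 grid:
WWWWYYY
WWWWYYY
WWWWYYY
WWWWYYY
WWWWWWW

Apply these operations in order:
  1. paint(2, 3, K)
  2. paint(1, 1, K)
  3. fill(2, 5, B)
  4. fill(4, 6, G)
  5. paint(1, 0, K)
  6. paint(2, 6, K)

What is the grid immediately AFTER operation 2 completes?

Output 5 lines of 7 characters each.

After op 1 paint(2,3,K):
WWWWYYY
WWWWYYY
WWWKYYY
WWWWYYY
WWWWWWW
After op 2 paint(1,1,K):
WWWWYYY
WKWWYYY
WWWKYYY
WWWWYYY
WWWWWWW

Answer: WWWWYYY
WKWWYYY
WWWKYYY
WWWWYYY
WWWWWWW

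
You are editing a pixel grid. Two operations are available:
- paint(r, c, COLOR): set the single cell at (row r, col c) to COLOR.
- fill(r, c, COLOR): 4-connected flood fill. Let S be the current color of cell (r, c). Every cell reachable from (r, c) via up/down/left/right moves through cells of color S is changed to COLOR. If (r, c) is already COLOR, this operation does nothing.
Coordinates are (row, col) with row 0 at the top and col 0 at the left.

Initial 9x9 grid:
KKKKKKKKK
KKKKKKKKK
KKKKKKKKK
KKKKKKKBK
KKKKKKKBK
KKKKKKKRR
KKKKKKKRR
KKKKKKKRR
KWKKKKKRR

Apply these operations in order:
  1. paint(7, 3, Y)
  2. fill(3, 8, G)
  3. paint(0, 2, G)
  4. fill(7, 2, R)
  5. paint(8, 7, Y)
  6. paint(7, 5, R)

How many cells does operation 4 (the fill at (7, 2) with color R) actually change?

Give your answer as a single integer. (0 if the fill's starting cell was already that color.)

After op 1 paint(7,3,Y):
KKKKKKKKK
KKKKKKKKK
KKKKKKKKK
KKKKKKKBK
KKKKKKKBK
KKKKKKKRR
KKKKKKKRR
KKKYKKKRR
KWKKKKKRR
After op 2 fill(3,8,G) [69 cells changed]:
GGGGGGGGG
GGGGGGGGG
GGGGGGGGG
GGGGGGGBG
GGGGGGGBG
GGGGGGGRR
GGGGGGGRR
GGGYGGGRR
GWGGGGGRR
After op 3 paint(0,2,G):
GGGGGGGGG
GGGGGGGGG
GGGGGGGGG
GGGGGGGBG
GGGGGGGBG
GGGGGGGRR
GGGGGGGRR
GGGYGGGRR
GWGGGGGRR
After op 4 fill(7,2,R) [69 cells changed]:
RRRRRRRRR
RRRRRRRRR
RRRRRRRRR
RRRRRRRBR
RRRRRRRBR
RRRRRRRRR
RRRRRRRRR
RRRYRRRRR
RWRRRRRRR

Answer: 69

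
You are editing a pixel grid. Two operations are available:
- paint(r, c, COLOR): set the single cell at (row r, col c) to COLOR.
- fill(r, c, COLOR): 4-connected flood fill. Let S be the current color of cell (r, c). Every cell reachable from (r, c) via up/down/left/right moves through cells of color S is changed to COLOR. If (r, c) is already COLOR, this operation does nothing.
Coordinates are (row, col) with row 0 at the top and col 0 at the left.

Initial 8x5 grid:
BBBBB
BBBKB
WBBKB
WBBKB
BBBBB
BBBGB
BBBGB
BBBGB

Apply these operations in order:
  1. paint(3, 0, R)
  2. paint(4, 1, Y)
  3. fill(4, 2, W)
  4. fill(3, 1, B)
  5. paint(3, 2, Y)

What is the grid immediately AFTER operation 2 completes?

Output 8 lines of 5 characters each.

Answer: BBBBB
BBBKB
WBBKB
RBBKB
BYBBB
BBBGB
BBBGB
BBBGB

Derivation:
After op 1 paint(3,0,R):
BBBBB
BBBKB
WBBKB
RBBKB
BBBBB
BBBGB
BBBGB
BBBGB
After op 2 paint(4,1,Y):
BBBBB
BBBKB
WBBKB
RBBKB
BYBBB
BBBGB
BBBGB
BBBGB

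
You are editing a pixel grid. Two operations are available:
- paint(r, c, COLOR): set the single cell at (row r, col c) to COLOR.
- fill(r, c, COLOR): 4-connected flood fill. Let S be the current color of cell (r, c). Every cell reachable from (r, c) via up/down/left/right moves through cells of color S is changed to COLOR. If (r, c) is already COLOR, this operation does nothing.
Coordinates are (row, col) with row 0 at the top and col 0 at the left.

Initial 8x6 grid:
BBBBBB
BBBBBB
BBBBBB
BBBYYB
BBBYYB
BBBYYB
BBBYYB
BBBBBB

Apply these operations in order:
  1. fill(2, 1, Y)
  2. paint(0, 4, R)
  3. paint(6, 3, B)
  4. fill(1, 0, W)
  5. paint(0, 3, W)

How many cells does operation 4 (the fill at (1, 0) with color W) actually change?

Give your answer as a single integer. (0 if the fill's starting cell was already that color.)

After op 1 fill(2,1,Y) [40 cells changed]:
YYYYYY
YYYYYY
YYYYYY
YYYYYY
YYYYYY
YYYYYY
YYYYYY
YYYYYY
After op 2 paint(0,4,R):
YYYYRY
YYYYYY
YYYYYY
YYYYYY
YYYYYY
YYYYYY
YYYYYY
YYYYYY
After op 3 paint(6,3,B):
YYYYRY
YYYYYY
YYYYYY
YYYYYY
YYYYYY
YYYYYY
YYYBYY
YYYYYY
After op 4 fill(1,0,W) [46 cells changed]:
WWWWRW
WWWWWW
WWWWWW
WWWWWW
WWWWWW
WWWWWW
WWWBWW
WWWWWW

Answer: 46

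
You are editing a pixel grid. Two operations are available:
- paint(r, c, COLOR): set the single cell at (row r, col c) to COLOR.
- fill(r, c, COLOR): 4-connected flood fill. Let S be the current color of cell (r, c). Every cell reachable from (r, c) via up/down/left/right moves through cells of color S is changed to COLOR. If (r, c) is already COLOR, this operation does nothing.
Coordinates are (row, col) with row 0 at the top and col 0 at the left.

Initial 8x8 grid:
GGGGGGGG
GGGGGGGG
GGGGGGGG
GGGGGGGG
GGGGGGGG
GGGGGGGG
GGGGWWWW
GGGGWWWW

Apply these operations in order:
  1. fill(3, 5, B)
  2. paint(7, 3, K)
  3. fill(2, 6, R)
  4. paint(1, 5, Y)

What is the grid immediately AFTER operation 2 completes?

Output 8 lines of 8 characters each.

After op 1 fill(3,5,B) [56 cells changed]:
BBBBBBBB
BBBBBBBB
BBBBBBBB
BBBBBBBB
BBBBBBBB
BBBBBBBB
BBBBWWWW
BBBBWWWW
After op 2 paint(7,3,K):
BBBBBBBB
BBBBBBBB
BBBBBBBB
BBBBBBBB
BBBBBBBB
BBBBBBBB
BBBBWWWW
BBBKWWWW

Answer: BBBBBBBB
BBBBBBBB
BBBBBBBB
BBBBBBBB
BBBBBBBB
BBBBBBBB
BBBBWWWW
BBBKWWWW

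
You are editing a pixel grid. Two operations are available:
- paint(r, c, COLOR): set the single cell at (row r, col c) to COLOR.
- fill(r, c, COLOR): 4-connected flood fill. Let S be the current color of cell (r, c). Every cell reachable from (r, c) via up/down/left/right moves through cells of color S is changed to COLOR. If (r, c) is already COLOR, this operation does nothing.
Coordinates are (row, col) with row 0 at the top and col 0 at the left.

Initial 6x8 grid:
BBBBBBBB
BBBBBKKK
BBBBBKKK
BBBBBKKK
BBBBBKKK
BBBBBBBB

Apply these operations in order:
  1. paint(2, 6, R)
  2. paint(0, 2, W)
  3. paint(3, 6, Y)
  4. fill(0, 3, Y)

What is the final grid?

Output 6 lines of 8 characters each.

After op 1 paint(2,6,R):
BBBBBBBB
BBBBBKKK
BBBBBKRK
BBBBBKKK
BBBBBKKK
BBBBBBBB
After op 2 paint(0,2,W):
BBWBBBBB
BBBBBKKK
BBBBBKRK
BBBBBKKK
BBBBBKKK
BBBBBBBB
After op 3 paint(3,6,Y):
BBWBBBBB
BBBBBKKK
BBBBBKRK
BBBBBKYK
BBBBBKKK
BBBBBBBB
After op 4 fill(0,3,Y) [35 cells changed]:
YYWYYYYY
YYYYYKKK
YYYYYKRK
YYYYYKYK
YYYYYKKK
YYYYYYYY

Answer: YYWYYYYY
YYYYYKKK
YYYYYKRK
YYYYYKYK
YYYYYKKK
YYYYYYYY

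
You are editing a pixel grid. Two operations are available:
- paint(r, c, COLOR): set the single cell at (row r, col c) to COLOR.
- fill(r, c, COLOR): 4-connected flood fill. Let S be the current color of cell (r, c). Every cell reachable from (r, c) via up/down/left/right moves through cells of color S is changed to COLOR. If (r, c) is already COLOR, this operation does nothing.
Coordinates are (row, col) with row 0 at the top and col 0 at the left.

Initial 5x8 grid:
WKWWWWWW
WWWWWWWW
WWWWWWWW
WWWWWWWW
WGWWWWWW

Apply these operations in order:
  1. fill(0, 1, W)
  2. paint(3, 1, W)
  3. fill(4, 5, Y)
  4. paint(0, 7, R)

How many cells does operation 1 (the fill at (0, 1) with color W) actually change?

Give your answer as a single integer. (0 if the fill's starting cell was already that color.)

Answer: 1

Derivation:
After op 1 fill(0,1,W) [1 cells changed]:
WWWWWWWW
WWWWWWWW
WWWWWWWW
WWWWWWWW
WGWWWWWW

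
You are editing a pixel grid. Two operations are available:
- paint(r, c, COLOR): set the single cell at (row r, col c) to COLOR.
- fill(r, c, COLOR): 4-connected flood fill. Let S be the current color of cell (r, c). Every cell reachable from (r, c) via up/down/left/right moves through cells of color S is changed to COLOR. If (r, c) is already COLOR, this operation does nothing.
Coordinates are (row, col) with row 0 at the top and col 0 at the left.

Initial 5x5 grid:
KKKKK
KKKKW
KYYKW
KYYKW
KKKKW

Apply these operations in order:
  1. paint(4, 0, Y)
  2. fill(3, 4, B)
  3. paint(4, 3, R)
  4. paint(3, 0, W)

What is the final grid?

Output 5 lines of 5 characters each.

Answer: KKKKK
KKKKB
KYYKB
WYYKB
YKKRB

Derivation:
After op 1 paint(4,0,Y):
KKKKK
KKKKW
KYYKW
KYYKW
YKKKW
After op 2 fill(3,4,B) [4 cells changed]:
KKKKK
KKKKB
KYYKB
KYYKB
YKKKB
After op 3 paint(4,3,R):
KKKKK
KKKKB
KYYKB
KYYKB
YKKRB
After op 4 paint(3,0,W):
KKKKK
KKKKB
KYYKB
WYYKB
YKKRB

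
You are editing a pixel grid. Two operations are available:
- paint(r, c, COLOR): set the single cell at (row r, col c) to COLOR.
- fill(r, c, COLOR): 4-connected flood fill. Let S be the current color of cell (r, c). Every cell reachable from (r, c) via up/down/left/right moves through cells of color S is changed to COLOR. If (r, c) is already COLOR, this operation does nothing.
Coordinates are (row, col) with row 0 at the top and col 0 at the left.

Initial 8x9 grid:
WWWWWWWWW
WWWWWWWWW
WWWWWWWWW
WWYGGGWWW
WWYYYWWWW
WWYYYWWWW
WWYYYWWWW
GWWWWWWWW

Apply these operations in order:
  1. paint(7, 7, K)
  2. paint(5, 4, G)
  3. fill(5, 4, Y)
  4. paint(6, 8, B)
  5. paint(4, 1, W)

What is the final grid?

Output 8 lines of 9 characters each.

After op 1 paint(7,7,K):
WWWWWWWWW
WWWWWWWWW
WWWWWWWWW
WWYGGGWWW
WWYYYWWWW
WWYYYWWWW
WWYYYWWWW
GWWWWWWKW
After op 2 paint(5,4,G):
WWWWWWWWW
WWWWWWWWW
WWWWWWWWW
WWYGGGWWW
WWYYYWWWW
WWYYGWWWW
WWYYYWWWW
GWWWWWWKW
After op 3 fill(5,4,Y) [1 cells changed]:
WWWWWWWWW
WWWWWWWWW
WWWWWWWWW
WWYGGGWWW
WWYYYWWWW
WWYYYWWWW
WWYYYWWWW
GWWWWWWKW
After op 4 paint(6,8,B):
WWWWWWWWW
WWWWWWWWW
WWWWWWWWW
WWYGGGWWW
WWYYYWWWW
WWYYYWWWW
WWYYYWWWB
GWWWWWWKW
After op 5 paint(4,1,W):
WWWWWWWWW
WWWWWWWWW
WWWWWWWWW
WWYGGGWWW
WWYYYWWWW
WWYYYWWWW
WWYYYWWWB
GWWWWWWKW

Answer: WWWWWWWWW
WWWWWWWWW
WWWWWWWWW
WWYGGGWWW
WWYYYWWWW
WWYYYWWWW
WWYYYWWWB
GWWWWWWKW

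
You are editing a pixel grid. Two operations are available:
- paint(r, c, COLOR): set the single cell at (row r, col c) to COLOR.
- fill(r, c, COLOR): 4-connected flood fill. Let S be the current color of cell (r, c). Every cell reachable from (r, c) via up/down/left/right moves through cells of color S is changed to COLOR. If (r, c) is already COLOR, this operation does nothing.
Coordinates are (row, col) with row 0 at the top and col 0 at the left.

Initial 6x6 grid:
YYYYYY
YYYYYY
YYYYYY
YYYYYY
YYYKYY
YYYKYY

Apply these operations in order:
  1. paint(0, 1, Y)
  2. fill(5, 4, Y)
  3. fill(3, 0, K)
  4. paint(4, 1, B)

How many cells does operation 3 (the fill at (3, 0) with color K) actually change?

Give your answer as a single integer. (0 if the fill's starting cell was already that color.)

Answer: 34

Derivation:
After op 1 paint(0,1,Y):
YYYYYY
YYYYYY
YYYYYY
YYYYYY
YYYKYY
YYYKYY
After op 2 fill(5,4,Y) [0 cells changed]:
YYYYYY
YYYYYY
YYYYYY
YYYYYY
YYYKYY
YYYKYY
After op 3 fill(3,0,K) [34 cells changed]:
KKKKKK
KKKKKK
KKKKKK
KKKKKK
KKKKKK
KKKKKK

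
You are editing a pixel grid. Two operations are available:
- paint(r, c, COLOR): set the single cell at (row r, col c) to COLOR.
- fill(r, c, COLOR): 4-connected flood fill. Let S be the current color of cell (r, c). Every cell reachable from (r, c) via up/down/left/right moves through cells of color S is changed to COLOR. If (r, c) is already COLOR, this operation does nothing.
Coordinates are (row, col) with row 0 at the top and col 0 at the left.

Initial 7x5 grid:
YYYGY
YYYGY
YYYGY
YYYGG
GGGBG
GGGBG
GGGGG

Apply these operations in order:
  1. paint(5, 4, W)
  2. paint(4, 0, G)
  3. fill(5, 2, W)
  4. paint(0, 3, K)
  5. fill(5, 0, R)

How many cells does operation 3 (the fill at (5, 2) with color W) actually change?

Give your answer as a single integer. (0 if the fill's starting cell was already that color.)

After op 1 paint(5,4,W):
YYYGY
YYYGY
YYYGY
YYYGG
GGGBG
GGGBW
GGGGG
After op 2 paint(4,0,G):
YYYGY
YYYGY
YYYGY
YYYGG
GGGBG
GGGBW
GGGGG
After op 3 fill(5,2,W) [11 cells changed]:
YYYGY
YYYGY
YYYGY
YYYGG
WWWBG
WWWBW
WWWWW

Answer: 11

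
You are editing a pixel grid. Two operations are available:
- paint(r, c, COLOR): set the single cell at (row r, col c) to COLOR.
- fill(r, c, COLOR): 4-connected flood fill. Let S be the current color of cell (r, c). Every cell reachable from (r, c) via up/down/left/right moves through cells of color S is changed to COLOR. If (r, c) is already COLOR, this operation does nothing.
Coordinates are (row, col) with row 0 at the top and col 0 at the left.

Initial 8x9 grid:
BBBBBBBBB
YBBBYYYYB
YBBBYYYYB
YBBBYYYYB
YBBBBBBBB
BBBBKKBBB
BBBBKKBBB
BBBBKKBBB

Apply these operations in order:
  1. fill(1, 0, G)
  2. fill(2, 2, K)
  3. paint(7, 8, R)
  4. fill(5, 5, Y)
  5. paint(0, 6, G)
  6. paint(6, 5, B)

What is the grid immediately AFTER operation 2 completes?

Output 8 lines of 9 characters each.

Answer: KKKKKKKKK
GKKKYYYYK
GKKKYYYYK
GKKKYYYYK
GKKKKKKKK
KKKKKKKKK
KKKKKKKKK
KKKKKKKKK

Derivation:
After op 1 fill(1,0,G) [4 cells changed]:
BBBBBBBBB
GBBBYYYYB
GBBBYYYYB
GBBBYYYYB
GBBBBBBBB
BBBBKKBBB
BBBBKKBBB
BBBBKKBBB
After op 2 fill(2,2,K) [50 cells changed]:
KKKKKKKKK
GKKKYYYYK
GKKKYYYYK
GKKKYYYYK
GKKKKKKKK
KKKKKKKKK
KKKKKKKKK
KKKKKKKKK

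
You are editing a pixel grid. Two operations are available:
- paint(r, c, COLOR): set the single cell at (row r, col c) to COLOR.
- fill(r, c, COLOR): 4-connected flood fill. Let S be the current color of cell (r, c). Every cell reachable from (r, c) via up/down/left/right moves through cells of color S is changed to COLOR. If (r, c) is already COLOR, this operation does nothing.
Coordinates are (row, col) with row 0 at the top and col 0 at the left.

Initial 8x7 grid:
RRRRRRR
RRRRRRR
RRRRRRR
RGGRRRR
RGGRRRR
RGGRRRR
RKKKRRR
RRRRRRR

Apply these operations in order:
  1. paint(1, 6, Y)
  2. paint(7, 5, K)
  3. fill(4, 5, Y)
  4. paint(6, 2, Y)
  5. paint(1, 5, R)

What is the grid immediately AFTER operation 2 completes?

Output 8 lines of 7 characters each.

Answer: RRRRRRR
RRRRRRY
RRRRRRR
RGGRRRR
RGGRRRR
RGGRRRR
RKKKRRR
RRRRRKR

Derivation:
After op 1 paint(1,6,Y):
RRRRRRR
RRRRRRY
RRRRRRR
RGGRRRR
RGGRRRR
RGGRRRR
RKKKRRR
RRRRRRR
After op 2 paint(7,5,K):
RRRRRRR
RRRRRRY
RRRRRRR
RGGRRRR
RGGRRRR
RGGRRRR
RKKKRRR
RRRRRKR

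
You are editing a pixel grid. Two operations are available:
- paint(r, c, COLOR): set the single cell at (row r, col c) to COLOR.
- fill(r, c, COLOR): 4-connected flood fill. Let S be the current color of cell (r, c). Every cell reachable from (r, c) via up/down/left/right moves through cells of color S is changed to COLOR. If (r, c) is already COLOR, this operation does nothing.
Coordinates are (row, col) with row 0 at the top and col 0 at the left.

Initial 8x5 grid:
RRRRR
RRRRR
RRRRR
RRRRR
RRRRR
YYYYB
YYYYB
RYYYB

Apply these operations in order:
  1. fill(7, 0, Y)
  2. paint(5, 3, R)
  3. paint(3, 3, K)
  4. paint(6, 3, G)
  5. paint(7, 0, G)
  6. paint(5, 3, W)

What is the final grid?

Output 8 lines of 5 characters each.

Answer: RRRRR
RRRRR
RRRRR
RRRKR
RRRRR
YYYWB
YYYGB
GYYYB

Derivation:
After op 1 fill(7,0,Y) [1 cells changed]:
RRRRR
RRRRR
RRRRR
RRRRR
RRRRR
YYYYB
YYYYB
YYYYB
After op 2 paint(5,3,R):
RRRRR
RRRRR
RRRRR
RRRRR
RRRRR
YYYRB
YYYYB
YYYYB
After op 3 paint(3,3,K):
RRRRR
RRRRR
RRRRR
RRRKR
RRRRR
YYYRB
YYYYB
YYYYB
After op 4 paint(6,3,G):
RRRRR
RRRRR
RRRRR
RRRKR
RRRRR
YYYRB
YYYGB
YYYYB
After op 5 paint(7,0,G):
RRRRR
RRRRR
RRRRR
RRRKR
RRRRR
YYYRB
YYYGB
GYYYB
After op 6 paint(5,3,W):
RRRRR
RRRRR
RRRRR
RRRKR
RRRRR
YYYWB
YYYGB
GYYYB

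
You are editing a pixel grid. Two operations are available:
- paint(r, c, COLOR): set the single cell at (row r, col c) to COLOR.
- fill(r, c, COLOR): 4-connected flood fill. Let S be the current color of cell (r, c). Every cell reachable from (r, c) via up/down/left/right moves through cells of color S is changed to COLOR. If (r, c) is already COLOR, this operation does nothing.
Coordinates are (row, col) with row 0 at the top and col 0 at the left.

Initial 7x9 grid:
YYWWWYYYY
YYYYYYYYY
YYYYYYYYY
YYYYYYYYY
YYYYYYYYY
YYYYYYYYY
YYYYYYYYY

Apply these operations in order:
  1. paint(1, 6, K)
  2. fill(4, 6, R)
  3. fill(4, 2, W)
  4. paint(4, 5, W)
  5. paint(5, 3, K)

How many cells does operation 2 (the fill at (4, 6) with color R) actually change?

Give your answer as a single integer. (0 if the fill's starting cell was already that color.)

After op 1 paint(1,6,K):
YYWWWYYYY
YYYYYYKYY
YYYYYYYYY
YYYYYYYYY
YYYYYYYYY
YYYYYYYYY
YYYYYYYYY
After op 2 fill(4,6,R) [59 cells changed]:
RRWWWRRRR
RRRRRRKRR
RRRRRRRRR
RRRRRRRRR
RRRRRRRRR
RRRRRRRRR
RRRRRRRRR

Answer: 59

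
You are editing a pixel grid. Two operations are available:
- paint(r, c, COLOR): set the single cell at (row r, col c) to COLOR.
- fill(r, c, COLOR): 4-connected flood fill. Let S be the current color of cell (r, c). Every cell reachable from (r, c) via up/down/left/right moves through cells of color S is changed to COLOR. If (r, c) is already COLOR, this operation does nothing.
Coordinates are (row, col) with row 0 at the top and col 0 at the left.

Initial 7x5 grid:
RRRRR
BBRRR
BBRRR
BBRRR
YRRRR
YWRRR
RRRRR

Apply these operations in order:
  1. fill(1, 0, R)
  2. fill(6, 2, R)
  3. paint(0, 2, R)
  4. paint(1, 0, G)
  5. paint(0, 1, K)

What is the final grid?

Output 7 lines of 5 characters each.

Answer: RKRRR
GRRRR
RRRRR
RRRRR
YRRRR
YWRRR
RRRRR

Derivation:
After op 1 fill(1,0,R) [6 cells changed]:
RRRRR
RRRRR
RRRRR
RRRRR
YRRRR
YWRRR
RRRRR
After op 2 fill(6,2,R) [0 cells changed]:
RRRRR
RRRRR
RRRRR
RRRRR
YRRRR
YWRRR
RRRRR
After op 3 paint(0,2,R):
RRRRR
RRRRR
RRRRR
RRRRR
YRRRR
YWRRR
RRRRR
After op 4 paint(1,0,G):
RRRRR
GRRRR
RRRRR
RRRRR
YRRRR
YWRRR
RRRRR
After op 5 paint(0,1,K):
RKRRR
GRRRR
RRRRR
RRRRR
YRRRR
YWRRR
RRRRR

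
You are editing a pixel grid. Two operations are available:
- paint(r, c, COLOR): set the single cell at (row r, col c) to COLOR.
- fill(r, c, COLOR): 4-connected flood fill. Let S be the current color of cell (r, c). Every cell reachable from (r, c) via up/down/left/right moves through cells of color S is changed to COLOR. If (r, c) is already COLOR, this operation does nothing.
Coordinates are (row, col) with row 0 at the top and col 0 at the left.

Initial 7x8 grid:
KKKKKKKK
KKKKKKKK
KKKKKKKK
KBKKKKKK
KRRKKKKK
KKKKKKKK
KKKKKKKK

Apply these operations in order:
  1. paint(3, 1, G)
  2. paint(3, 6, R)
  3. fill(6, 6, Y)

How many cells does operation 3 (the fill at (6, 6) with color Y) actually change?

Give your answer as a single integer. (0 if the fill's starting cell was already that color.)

Answer: 52

Derivation:
After op 1 paint(3,1,G):
KKKKKKKK
KKKKKKKK
KKKKKKKK
KGKKKKKK
KRRKKKKK
KKKKKKKK
KKKKKKKK
After op 2 paint(3,6,R):
KKKKKKKK
KKKKKKKK
KKKKKKKK
KGKKKKRK
KRRKKKKK
KKKKKKKK
KKKKKKKK
After op 3 fill(6,6,Y) [52 cells changed]:
YYYYYYYY
YYYYYYYY
YYYYYYYY
YGYYYYRY
YRRYYYYY
YYYYYYYY
YYYYYYYY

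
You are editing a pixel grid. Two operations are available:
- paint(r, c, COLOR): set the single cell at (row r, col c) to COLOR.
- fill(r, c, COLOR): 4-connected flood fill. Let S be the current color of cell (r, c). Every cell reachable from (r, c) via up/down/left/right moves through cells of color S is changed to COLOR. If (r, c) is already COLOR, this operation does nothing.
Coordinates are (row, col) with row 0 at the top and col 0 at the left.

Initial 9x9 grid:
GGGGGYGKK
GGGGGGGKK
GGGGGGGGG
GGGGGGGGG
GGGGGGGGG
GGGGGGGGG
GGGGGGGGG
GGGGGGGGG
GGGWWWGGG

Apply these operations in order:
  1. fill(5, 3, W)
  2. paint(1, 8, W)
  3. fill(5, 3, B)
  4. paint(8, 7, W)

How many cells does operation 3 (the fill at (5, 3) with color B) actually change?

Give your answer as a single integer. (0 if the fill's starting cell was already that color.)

After op 1 fill(5,3,W) [73 cells changed]:
WWWWWYWKK
WWWWWWWKK
WWWWWWWWW
WWWWWWWWW
WWWWWWWWW
WWWWWWWWW
WWWWWWWWW
WWWWWWWWW
WWWWWWWWW
After op 2 paint(1,8,W):
WWWWWYWKK
WWWWWWWKW
WWWWWWWWW
WWWWWWWWW
WWWWWWWWW
WWWWWWWWW
WWWWWWWWW
WWWWWWWWW
WWWWWWWWW
After op 3 fill(5,3,B) [77 cells changed]:
BBBBBYBKK
BBBBBBBKB
BBBBBBBBB
BBBBBBBBB
BBBBBBBBB
BBBBBBBBB
BBBBBBBBB
BBBBBBBBB
BBBBBBBBB

Answer: 77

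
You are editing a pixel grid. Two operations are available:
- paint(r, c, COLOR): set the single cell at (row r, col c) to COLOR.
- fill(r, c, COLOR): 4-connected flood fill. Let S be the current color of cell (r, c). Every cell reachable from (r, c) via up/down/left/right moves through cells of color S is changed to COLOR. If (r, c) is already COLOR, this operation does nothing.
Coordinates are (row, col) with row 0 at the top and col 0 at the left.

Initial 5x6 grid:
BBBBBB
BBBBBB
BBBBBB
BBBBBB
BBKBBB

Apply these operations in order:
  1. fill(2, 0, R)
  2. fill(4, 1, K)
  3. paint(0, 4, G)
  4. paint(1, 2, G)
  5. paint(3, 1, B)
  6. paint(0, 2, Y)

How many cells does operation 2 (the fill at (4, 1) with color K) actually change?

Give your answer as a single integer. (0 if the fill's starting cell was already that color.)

After op 1 fill(2,0,R) [29 cells changed]:
RRRRRR
RRRRRR
RRRRRR
RRRRRR
RRKRRR
After op 2 fill(4,1,K) [29 cells changed]:
KKKKKK
KKKKKK
KKKKKK
KKKKKK
KKKKKK

Answer: 29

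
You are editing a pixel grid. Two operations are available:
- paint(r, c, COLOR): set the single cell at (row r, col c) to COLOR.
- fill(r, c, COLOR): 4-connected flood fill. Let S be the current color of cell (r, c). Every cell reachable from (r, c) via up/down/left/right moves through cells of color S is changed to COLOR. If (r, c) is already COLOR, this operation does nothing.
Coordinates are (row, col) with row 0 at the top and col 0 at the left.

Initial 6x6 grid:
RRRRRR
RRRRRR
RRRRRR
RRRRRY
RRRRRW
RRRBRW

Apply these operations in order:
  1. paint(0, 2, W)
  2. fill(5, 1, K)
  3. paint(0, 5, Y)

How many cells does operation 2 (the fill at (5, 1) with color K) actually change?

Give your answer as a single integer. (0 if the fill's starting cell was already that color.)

After op 1 paint(0,2,W):
RRWRRR
RRRRRR
RRRRRR
RRRRRY
RRRRRW
RRRBRW
After op 2 fill(5,1,K) [31 cells changed]:
KKWKKK
KKKKKK
KKKKKK
KKKKKY
KKKKKW
KKKBKW

Answer: 31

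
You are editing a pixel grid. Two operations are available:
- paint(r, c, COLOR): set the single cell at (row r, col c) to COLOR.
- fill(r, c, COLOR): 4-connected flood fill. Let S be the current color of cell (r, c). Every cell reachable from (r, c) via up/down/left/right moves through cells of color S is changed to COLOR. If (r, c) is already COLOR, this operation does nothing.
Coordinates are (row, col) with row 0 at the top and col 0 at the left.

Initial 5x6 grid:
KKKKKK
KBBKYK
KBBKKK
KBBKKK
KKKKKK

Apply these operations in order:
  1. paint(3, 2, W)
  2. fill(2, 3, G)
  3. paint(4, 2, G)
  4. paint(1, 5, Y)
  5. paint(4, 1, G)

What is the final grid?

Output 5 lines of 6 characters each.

Answer: GGGGGG
GBBGYY
GBBGGG
GBWGGG
GGGGGG

Derivation:
After op 1 paint(3,2,W):
KKKKKK
KBBKYK
KBBKKK
KBWKKK
KKKKKK
After op 2 fill(2,3,G) [23 cells changed]:
GGGGGG
GBBGYG
GBBGGG
GBWGGG
GGGGGG
After op 3 paint(4,2,G):
GGGGGG
GBBGYG
GBBGGG
GBWGGG
GGGGGG
After op 4 paint(1,5,Y):
GGGGGG
GBBGYY
GBBGGG
GBWGGG
GGGGGG
After op 5 paint(4,1,G):
GGGGGG
GBBGYY
GBBGGG
GBWGGG
GGGGGG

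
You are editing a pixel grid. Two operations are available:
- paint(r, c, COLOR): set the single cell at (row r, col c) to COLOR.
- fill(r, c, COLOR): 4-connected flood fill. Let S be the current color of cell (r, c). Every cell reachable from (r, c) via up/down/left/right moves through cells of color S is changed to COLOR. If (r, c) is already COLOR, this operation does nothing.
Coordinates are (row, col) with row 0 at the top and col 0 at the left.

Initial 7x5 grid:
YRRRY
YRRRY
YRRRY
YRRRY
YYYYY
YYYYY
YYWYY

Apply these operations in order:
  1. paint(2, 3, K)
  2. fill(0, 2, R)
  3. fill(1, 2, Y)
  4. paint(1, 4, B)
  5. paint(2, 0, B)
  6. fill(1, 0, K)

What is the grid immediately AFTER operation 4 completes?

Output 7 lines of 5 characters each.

After op 1 paint(2,3,K):
YRRRY
YRRRY
YRRKY
YRRRY
YYYYY
YYYYY
YYWYY
After op 2 fill(0,2,R) [0 cells changed]:
YRRRY
YRRRY
YRRKY
YRRRY
YYYYY
YYYYY
YYWYY
After op 3 fill(1,2,Y) [11 cells changed]:
YYYYY
YYYYY
YYYKY
YYYYY
YYYYY
YYYYY
YYWYY
After op 4 paint(1,4,B):
YYYYY
YYYYB
YYYKY
YYYYY
YYYYY
YYYYY
YYWYY

Answer: YYYYY
YYYYB
YYYKY
YYYYY
YYYYY
YYYYY
YYWYY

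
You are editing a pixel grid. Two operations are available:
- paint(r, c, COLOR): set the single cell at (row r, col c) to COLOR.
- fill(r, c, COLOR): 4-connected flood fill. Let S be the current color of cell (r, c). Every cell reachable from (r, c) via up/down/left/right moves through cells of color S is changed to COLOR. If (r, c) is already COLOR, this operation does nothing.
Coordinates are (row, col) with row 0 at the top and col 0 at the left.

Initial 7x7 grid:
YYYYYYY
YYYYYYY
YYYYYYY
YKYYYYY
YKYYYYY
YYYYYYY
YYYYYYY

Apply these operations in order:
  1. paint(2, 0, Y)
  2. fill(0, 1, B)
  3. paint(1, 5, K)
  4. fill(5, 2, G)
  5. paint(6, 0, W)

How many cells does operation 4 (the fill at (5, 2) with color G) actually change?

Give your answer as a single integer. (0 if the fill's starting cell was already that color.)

Answer: 46

Derivation:
After op 1 paint(2,0,Y):
YYYYYYY
YYYYYYY
YYYYYYY
YKYYYYY
YKYYYYY
YYYYYYY
YYYYYYY
After op 2 fill(0,1,B) [47 cells changed]:
BBBBBBB
BBBBBBB
BBBBBBB
BKBBBBB
BKBBBBB
BBBBBBB
BBBBBBB
After op 3 paint(1,5,K):
BBBBBBB
BBBBBKB
BBBBBBB
BKBBBBB
BKBBBBB
BBBBBBB
BBBBBBB
After op 4 fill(5,2,G) [46 cells changed]:
GGGGGGG
GGGGGKG
GGGGGGG
GKGGGGG
GKGGGGG
GGGGGGG
GGGGGGG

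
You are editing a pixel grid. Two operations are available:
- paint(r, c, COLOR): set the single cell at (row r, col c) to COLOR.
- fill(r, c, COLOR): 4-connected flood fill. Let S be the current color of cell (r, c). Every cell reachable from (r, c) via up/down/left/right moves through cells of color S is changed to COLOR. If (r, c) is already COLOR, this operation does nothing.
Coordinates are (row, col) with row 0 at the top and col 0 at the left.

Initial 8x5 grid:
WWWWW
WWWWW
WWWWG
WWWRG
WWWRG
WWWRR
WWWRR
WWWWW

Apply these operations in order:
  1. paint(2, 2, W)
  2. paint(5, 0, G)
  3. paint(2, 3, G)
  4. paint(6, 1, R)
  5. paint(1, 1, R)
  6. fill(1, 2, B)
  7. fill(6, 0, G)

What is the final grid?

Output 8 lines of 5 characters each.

After op 1 paint(2,2,W):
WWWWW
WWWWW
WWWWG
WWWRG
WWWRG
WWWRR
WWWRR
WWWWW
After op 2 paint(5,0,G):
WWWWW
WWWWW
WWWWG
WWWRG
WWWRG
GWWRR
WWWRR
WWWWW
After op 3 paint(2,3,G):
WWWWW
WWWWW
WWWGG
WWWRG
WWWRG
GWWRR
WWWRR
WWWWW
After op 4 paint(6,1,R):
WWWWW
WWWWW
WWWGG
WWWRG
WWWRG
GWWRR
WRWRR
WWWWW
After op 5 paint(1,1,R):
WWWWW
WRWWW
WWWGG
WWWRG
WWWRG
GWWRR
WRWRR
WWWWW
After op 6 fill(1,2,B) [27 cells changed]:
BBBBB
BRBBB
BBBGG
BBBRG
BBBRG
GBBRR
BRBRR
BBBBB
After op 7 fill(6,0,G) [27 cells changed]:
GGGGG
GRGGG
GGGGG
GGGRG
GGGRG
GGGRR
GRGRR
GGGGG

Answer: GGGGG
GRGGG
GGGGG
GGGRG
GGGRG
GGGRR
GRGRR
GGGGG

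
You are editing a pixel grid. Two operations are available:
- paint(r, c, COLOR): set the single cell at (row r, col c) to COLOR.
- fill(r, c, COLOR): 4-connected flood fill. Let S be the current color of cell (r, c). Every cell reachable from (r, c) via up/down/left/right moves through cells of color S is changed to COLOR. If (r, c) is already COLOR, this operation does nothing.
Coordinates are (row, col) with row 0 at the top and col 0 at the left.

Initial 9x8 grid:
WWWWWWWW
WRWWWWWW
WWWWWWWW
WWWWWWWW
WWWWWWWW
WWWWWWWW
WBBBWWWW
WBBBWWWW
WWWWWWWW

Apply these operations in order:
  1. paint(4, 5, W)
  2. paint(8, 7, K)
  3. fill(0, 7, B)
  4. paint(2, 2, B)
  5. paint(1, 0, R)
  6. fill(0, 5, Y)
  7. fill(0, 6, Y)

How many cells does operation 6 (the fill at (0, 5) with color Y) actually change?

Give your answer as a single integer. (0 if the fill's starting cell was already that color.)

After op 1 paint(4,5,W):
WWWWWWWW
WRWWWWWW
WWWWWWWW
WWWWWWWW
WWWWWWWW
WWWWWWWW
WBBBWWWW
WBBBWWWW
WWWWWWWW
After op 2 paint(8,7,K):
WWWWWWWW
WRWWWWWW
WWWWWWWW
WWWWWWWW
WWWWWWWW
WWWWWWWW
WBBBWWWW
WBBBWWWW
WWWWWWWK
After op 3 fill(0,7,B) [64 cells changed]:
BBBBBBBB
BRBBBBBB
BBBBBBBB
BBBBBBBB
BBBBBBBB
BBBBBBBB
BBBBBBBB
BBBBBBBB
BBBBBBBK
After op 4 paint(2,2,B):
BBBBBBBB
BRBBBBBB
BBBBBBBB
BBBBBBBB
BBBBBBBB
BBBBBBBB
BBBBBBBB
BBBBBBBB
BBBBBBBK
After op 5 paint(1,0,R):
BBBBBBBB
RRBBBBBB
BBBBBBBB
BBBBBBBB
BBBBBBBB
BBBBBBBB
BBBBBBBB
BBBBBBBB
BBBBBBBK
After op 6 fill(0,5,Y) [69 cells changed]:
YYYYYYYY
RRYYYYYY
YYYYYYYY
YYYYYYYY
YYYYYYYY
YYYYYYYY
YYYYYYYY
YYYYYYYY
YYYYYYYK

Answer: 69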